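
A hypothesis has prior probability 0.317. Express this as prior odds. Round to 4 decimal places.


Odds = P(H) / P(not H) = 0.317 / 0.683
= 0.4641

0.4641


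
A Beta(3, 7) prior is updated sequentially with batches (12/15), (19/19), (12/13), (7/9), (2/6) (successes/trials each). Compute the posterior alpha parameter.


Sequential conjugate updating is equivalent to a single batch update.
Total successes across all batches = 52
alpha_posterior = alpha_prior + total_successes = 3 + 52
= 55

55


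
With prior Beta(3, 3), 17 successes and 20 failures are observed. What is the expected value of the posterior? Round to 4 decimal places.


Posterior = Beta(20, 23)
E[theta] = alpha/(alpha+beta)
= 20/43 = 0.4651

0.4651


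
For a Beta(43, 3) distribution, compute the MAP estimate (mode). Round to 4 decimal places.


MAP = mode = (a-1)/(a+b-2)
= (43-1)/(43+3-2)
= 42/44 = 0.9545

0.9545


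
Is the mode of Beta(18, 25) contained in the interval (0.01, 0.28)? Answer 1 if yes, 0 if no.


Mode = (a-1)/(a+b-2) = 17/41 = 0.4146
Interval: (0.01, 0.28)
Contains mode? 0

0


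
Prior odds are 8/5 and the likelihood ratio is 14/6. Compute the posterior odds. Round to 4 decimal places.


Posterior odds = prior odds * likelihood ratio
= (8/5) * (14/6)
= 112 / 30
= 3.7333

3.7333


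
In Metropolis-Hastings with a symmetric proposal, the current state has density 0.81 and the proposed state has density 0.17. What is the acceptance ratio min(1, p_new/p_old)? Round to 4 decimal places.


Ratio = p_new / p_old = 0.17 / 0.81 = 0.2099
Acceptance = min(1, 0.2099) = 0.2099

0.2099


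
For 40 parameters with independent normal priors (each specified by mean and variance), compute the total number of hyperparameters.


A normal prior has 2 hyperparameters per parameter.
Total = 40 * 2 = 80

80


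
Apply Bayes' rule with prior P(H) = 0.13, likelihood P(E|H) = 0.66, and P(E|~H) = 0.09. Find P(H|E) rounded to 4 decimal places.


Step 1: Compute marginal P(E) = P(E|H)P(H) + P(E|~H)P(~H)
= 0.66*0.13 + 0.09*0.87 = 0.1641
Step 2: P(H|E) = P(E|H)P(H)/P(E) = 0.0858/0.1641
= 0.5229

0.5229


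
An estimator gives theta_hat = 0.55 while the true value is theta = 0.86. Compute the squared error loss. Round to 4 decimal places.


The squared error loss is (theta_hat - theta)^2
= (0.55 - 0.86)^2
= (-0.31)^2 = 0.0961

0.0961


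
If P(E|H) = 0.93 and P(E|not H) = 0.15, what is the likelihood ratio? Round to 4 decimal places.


Likelihood ratio = P(E|H) / P(E|not H)
= 0.93 / 0.15
= 6.2

6.2


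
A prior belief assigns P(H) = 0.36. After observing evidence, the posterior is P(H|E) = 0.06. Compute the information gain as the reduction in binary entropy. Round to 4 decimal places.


H(prior) = -0.36*log2(0.36) - 0.64*log2(0.64)
= 0.9427
H(post) = -0.06*log2(0.06) - 0.94*log2(0.94)
= 0.3274
IG = 0.9427 - 0.3274 = 0.6152

0.6152


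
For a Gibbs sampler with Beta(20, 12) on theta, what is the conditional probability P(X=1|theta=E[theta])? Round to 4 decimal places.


E[theta] = 20/(20+12) = 0.625
P(X=1|theta) = theta = 0.625

0.625


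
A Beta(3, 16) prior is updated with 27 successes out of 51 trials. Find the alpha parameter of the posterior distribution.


In the Beta-Binomial conjugate update:
alpha_post = alpha_prior + successes
= 3 + 27
= 30

30


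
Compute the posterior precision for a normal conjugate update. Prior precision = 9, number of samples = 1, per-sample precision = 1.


tau_post = tau_0 + n * tau
= 9 + 1 * 1 = 10

10


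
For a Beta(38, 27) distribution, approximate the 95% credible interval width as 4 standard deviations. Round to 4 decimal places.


Variance of Beta(a,b) = ab / ((a+b)^2 * (a+b+1))
= 38*27 / ((65)^2 * 66)
= 0.0037
SD = sqrt(0.0037) = 0.0607
Width = 4 * SD = 0.2426

0.2426


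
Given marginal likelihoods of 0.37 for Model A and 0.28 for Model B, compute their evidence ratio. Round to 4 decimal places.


Ratio = ML(A) / ML(B) = 0.37/0.28
= 1.3214

1.3214


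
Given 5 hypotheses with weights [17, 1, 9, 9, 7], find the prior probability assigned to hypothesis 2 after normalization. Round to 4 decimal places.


To normalize, divide each weight by the sum of all weights.
Sum = 43
Prior(H2) = 1/43 = 0.0233

0.0233


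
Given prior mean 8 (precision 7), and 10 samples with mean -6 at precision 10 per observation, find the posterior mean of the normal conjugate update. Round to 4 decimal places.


The posterior mean is a precision-weighted average of prior and data.
Post. prec. = 7 + 100 = 107
Post. mean = (56 + -600)/107 = -544/107 = -5.0841

-5.0841


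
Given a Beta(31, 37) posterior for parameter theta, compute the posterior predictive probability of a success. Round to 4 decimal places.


For a Beta-Bernoulli model, the predictive probability is the mean:
P(success) = 31/(31+37) = 31/68 = 0.4559

0.4559


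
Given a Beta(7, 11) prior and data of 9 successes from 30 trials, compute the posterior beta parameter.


Number of failures = 30 - 9 = 21
Posterior beta = 11 + 21 = 32

32


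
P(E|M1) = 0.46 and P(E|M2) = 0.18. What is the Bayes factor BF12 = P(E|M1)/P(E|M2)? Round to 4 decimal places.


Bayes factor BF12 = P(E|M1) / P(E|M2)
= 0.46 / 0.18
= 2.5556

2.5556


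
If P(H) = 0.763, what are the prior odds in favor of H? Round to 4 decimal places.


Prior odds = P(H) / (1 - P(H))
= 0.763 / 0.237
= 3.2194

3.2194


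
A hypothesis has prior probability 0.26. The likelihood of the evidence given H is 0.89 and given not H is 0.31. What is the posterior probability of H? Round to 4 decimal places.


Using Bayes' theorem:
P(E) = 0.26 * 0.89 + 0.74 * 0.31
P(E) = 0.4608
P(H|E) = (0.26 * 0.89) / 0.4608 = 0.5022

0.5022


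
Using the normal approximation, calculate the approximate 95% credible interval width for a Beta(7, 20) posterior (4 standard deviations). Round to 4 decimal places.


Var(Beta) = 7*20/(27^2 * 28) = 0.0069
SD = 0.0828
Width ~ 4*SD = 0.3313

0.3313


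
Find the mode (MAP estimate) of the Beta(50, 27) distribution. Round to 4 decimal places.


For Beta(a,b) with a,b > 1:
Mode = (a-1)/(a+b-2) = (50-1)/(77-2)
= 49/75 = 0.6533

0.6533


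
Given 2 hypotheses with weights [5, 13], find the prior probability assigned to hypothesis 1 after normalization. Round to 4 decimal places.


To normalize, divide each weight by the sum of all weights.
Sum = 18
Prior(H1) = 5/18 = 0.2778

0.2778


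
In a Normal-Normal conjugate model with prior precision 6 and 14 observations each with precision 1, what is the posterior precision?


Posterior precision = prior precision + n * observation precision
= 6 + 14 * 1
= 6 + 14 = 20

20


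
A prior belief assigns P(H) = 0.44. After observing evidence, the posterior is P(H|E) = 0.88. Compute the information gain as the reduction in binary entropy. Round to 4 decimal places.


H(prior) = -0.44*log2(0.44) - 0.56*log2(0.56)
= 0.9896
H(post) = -0.88*log2(0.88) - 0.12*log2(0.12)
= 0.5294
IG = 0.9896 - 0.5294 = 0.4602

0.4602


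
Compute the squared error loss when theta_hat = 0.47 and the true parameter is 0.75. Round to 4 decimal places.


L = (theta_hat - theta_true)^2
= (0.47 - 0.75)^2
= -0.28^2 = 0.0784

0.0784


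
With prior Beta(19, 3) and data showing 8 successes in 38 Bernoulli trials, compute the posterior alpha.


Conjugate update: alpha_posterior = alpha_prior + k
= 19 + 8 = 27

27


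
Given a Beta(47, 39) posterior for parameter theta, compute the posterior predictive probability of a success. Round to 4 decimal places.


For a Beta-Bernoulli model, the predictive probability is the mean:
P(success) = 47/(47+39) = 47/86 = 0.5465

0.5465


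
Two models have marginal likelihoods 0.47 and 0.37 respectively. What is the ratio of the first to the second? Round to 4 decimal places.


Evidence ratio = 0.47 / 0.37
= 1.2703

1.2703


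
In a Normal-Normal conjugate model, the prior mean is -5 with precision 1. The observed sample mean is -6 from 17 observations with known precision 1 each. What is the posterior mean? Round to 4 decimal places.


Posterior precision = tau0 + n*tau = 1 + 17*1 = 18
Posterior mean = (tau0*mu0 + n*tau*xbar) / posterior_precision
= (1*-5 + 17*1*-6) / 18
= -107 / 18 = -5.9444

-5.9444


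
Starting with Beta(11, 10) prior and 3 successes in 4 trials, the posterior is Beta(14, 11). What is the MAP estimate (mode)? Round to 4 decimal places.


The mode of Beta(a, b) when a > 1 and b > 1 is (a-1)/(a+b-2)
= (14 - 1) / (14 + 11 - 2)
= 13 / 23
= 0.5652

0.5652


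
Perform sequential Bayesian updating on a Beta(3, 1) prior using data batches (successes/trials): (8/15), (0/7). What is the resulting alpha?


Accumulate successes: 8
Posterior alpha = prior alpha + sum of successes
= 3 + 8 = 11

11


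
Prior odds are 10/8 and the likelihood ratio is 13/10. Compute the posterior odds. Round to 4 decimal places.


Posterior odds = prior odds * likelihood ratio
= (10/8) * (13/10)
= 130 / 80
= 1.625

1.625


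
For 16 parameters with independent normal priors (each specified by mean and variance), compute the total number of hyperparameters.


A normal prior has 2 hyperparameters per parameter.
Total = 16 * 2 = 32

32


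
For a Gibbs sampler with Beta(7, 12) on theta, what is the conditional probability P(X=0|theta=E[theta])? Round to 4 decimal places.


E[theta] = 7/(7+12) = 0.3684
P(X=0|theta) = 1 - theta = 0.6316

0.6316


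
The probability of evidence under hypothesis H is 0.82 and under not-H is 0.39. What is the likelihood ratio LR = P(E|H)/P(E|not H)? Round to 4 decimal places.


LR = 0.82 / 0.39
= 2.1026

2.1026


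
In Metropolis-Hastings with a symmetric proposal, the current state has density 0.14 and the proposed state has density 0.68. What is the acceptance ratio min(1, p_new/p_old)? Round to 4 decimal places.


Ratio = p_new / p_old = 0.68 / 0.14 = 4.8571
Acceptance = min(1, 4.8571) = 1.0

1.0


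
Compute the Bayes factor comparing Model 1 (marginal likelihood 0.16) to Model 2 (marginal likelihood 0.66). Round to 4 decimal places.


BF12 = marginal likelihood of M1 / marginal likelihood of M2
= 0.16/0.66
= 0.2424

0.2424


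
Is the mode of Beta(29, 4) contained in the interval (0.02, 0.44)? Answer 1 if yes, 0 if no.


Mode = (a-1)/(a+b-2) = 28/31 = 0.9032
Interval: (0.02, 0.44)
Contains mode? 0

0


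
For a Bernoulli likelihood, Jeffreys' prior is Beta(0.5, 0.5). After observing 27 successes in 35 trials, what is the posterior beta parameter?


Jeffreys' prior for Bernoulli is Beta(0.5, 0.5).
Posterior is Beta(0.5 + k, 0.5 + n - k).
Posterior beta = 0.5 + (n - k) = 0.5 + 8 = 8.5

8.5


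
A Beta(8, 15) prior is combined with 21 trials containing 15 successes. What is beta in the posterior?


In conjugate updating:
beta_posterior = beta_prior + (n - k)
= 15 + (21 - 15)
= 15 + 6 = 21

21


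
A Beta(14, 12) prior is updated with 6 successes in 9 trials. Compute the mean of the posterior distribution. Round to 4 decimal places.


After update: Beta(20, 15)
Mean = 20 / (20 + 15) = 20 / 35
= 0.5714

0.5714


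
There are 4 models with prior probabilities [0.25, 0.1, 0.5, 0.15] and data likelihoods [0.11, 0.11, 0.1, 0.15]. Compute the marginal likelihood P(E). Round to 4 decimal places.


P(E) = sum over models of P(M_i) * P(E|M_i)
= 0.25*0.11 + 0.1*0.11 + 0.5*0.1 + 0.15*0.15
= 0.111

0.111


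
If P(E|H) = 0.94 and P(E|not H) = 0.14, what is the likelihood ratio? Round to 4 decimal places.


Likelihood ratio = P(E|H) / P(E|not H)
= 0.94 / 0.14
= 6.7143

6.7143


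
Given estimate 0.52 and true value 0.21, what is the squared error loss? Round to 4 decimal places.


Squared error = (estimate - true)^2
Difference = 0.31
Loss = 0.31^2 = 0.0961

0.0961


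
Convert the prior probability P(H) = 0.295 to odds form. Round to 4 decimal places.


P(not H) = 1 - 0.295 = 0.705
Odds = 0.295 / 0.705 = 0.4184

0.4184


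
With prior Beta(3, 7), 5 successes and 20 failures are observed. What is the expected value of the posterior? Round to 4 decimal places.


Posterior = Beta(8, 27)
E[theta] = alpha/(alpha+beta)
= 8/35 = 0.2286

0.2286


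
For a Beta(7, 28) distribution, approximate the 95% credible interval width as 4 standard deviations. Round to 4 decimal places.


Variance of Beta(a,b) = ab / ((a+b)^2 * (a+b+1))
= 7*28 / ((35)^2 * 36)
= 0.0044
SD = sqrt(0.0044) = 0.0667
Width = 4 * SD = 0.2667

0.2667


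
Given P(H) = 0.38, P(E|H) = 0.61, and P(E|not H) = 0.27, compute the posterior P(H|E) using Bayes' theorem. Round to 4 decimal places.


By Bayes' theorem: P(H|E) = P(E|H)*P(H) / P(E)
P(E) = P(E|H)*P(H) + P(E|not H)*P(not H)
P(E) = 0.61*0.38 + 0.27*0.62 = 0.3992
P(H|E) = 0.61*0.38 / 0.3992 = 0.5807

0.5807


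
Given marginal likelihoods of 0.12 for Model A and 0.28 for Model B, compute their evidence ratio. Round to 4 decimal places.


Ratio = ML(A) / ML(B) = 0.12/0.28
= 0.4286

0.4286


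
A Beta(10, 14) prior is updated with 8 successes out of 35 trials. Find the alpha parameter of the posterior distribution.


In the Beta-Binomial conjugate update:
alpha_post = alpha_prior + successes
= 10 + 8
= 18

18


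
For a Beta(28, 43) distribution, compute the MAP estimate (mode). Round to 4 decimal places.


MAP = mode = (a-1)/(a+b-2)
= (28-1)/(28+43-2)
= 27/69 = 0.3913

0.3913


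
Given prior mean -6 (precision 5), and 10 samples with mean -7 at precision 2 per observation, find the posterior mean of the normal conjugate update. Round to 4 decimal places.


The posterior mean is a precision-weighted average of prior and data.
Post. prec. = 5 + 20 = 25
Post. mean = (-30 + -140)/25 = -170/25 = -6.8

-6.8


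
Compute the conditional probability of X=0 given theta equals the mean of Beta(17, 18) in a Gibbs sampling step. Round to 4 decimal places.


Mean of Beta(17, 18) = 0.4857
P(X=0 | theta=0.4857) = 0.5143

0.5143


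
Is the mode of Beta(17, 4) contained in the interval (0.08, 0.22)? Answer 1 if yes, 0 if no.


Mode = (a-1)/(a+b-2) = 16/19 = 0.8421
Interval: (0.08, 0.22)
Contains mode? 0

0


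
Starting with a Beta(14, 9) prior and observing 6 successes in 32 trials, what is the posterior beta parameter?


Posterior beta = prior beta + failures
Failures = 32 - 6 = 26
beta_post = 9 + 26 = 35

35


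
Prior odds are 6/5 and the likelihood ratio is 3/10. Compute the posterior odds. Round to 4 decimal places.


Posterior odds = prior odds * likelihood ratio
= (6/5) * (3/10)
= 18 / 50
= 0.36

0.36


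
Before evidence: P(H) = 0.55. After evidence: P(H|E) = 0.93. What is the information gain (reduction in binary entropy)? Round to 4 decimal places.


Prior entropy = 0.9928
Posterior entropy = 0.3659
Information gain = 0.9928 - 0.3659 = 0.6269

0.6269


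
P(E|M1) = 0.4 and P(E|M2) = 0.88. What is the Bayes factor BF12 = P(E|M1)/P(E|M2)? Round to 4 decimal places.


Bayes factor BF12 = P(E|M1) / P(E|M2)
= 0.4 / 0.88
= 0.4545

0.4545


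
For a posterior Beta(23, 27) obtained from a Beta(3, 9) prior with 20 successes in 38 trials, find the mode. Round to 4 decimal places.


Mode = (alpha - 1) / (alpha + beta - 2)
= 22 / 48
= 0.4583

0.4583


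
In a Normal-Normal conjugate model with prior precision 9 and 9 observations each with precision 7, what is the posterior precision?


Posterior precision = prior precision + n * observation precision
= 9 + 9 * 7
= 9 + 63 = 72

72


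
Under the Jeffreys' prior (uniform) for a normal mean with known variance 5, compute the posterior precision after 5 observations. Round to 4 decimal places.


Prior precision = 0 (flat prior).
Post. prec. = 0 + n/var = 5/5 = 1.0

1.0


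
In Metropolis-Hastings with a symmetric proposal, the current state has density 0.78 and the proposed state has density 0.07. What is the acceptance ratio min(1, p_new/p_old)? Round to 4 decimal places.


Ratio = p_new / p_old = 0.07 / 0.78 = 0.0897
Acceptance = min(1, 0.0897) = 0.0897

0.0897


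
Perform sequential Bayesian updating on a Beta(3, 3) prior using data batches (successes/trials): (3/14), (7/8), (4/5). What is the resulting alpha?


Accumulate successes: 14
Posterior alpha = prior alpha + sum of successes
= 3 + 14 = 17

17


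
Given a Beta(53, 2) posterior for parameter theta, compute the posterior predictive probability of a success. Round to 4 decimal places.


For a Beta-Bernoulli model, the predictive probability is the mean:
P(success) = 53/(53+2) = 53/55 = 0.9636

0.9636


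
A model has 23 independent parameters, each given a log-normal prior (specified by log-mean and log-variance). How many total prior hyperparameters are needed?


Each log-normal prior needs 2 hyperparameters (log-mean and log-variance).
Total = 2 * 23 = 46

46


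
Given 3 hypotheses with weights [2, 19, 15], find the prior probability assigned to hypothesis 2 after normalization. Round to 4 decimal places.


To normalize, divide each weight by the sum of all weights.
Sum = 36
Prior(H2) = 19/36 = 0.5278

0.5278


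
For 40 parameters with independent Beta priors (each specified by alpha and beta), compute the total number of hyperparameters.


A Beta prior has 2 hyperparameters per parameter.
Total = 40 * 2 = 80

80


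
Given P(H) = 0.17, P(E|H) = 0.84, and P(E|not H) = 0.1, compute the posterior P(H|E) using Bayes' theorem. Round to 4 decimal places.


By Bayes' theorem: P(H|E) = P(E|H)*P(H) / P(E)
P(E) = P(E|H)*P(H) + P(E|not H)*P(not H)
P(E) = 0.84*0.17 + 0.1*0.83 = 0.2258
P(H|E) = 0.84*0.17 / 0.2258 = 0.6324

0.6324


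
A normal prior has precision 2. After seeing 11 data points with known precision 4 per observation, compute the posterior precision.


In the conjugate normal model, precisions add:
tau_posterior = tau_prior + n * tau_data
= 2 + 11*4 = 46

46


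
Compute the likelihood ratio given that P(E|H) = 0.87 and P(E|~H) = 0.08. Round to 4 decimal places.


LR = P(E|H) / P(E|~H)
= 0.87 / 0.08 = 10.875

10.875


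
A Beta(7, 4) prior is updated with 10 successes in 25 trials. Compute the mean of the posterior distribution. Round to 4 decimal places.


After update: Beta(17, 19)
Mean = 17 / (17 + 19) = 17 / 36
= 0.4722

0.4722


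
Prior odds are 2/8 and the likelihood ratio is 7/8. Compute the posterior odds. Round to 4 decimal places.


Posterior odds = prior odds * likelihood ratio
= (2/8) * (7/8)
= 14 / 64
= 0.2188

0.2188


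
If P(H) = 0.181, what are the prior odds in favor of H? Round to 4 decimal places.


Prior odds = P(H) / (1 - P(H))
= 0.181 / 0.819
= 0.221

0.221


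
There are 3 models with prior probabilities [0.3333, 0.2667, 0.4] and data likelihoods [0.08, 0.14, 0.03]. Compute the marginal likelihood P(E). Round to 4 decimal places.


P(E) = sum over models of P(M_i) * P(E|M_i)
= 0.3333*0.08 + 0.2667*0.14 + 0.4*0.03
= 0.076

0.076


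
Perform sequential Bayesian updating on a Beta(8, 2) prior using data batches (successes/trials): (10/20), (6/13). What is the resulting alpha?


Accumulate successes: 16
Posterior alpha = prior alpha + sum of successes
= 8 + 16 = 24

24


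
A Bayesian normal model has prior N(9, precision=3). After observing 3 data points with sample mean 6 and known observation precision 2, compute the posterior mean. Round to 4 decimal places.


Posterior mean = (prior_precision * prior_mean + n * data_precision * data_mean) / (prior_precision + n * data_precision)
Numerator = 3*9 + 3*2*6 = 63
Denominator = 3 + 3*2 = 9
Posterior mean = 7.0

7.0


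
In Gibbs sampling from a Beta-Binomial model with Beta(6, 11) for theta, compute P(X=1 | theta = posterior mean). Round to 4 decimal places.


Posterior mean = alpha/(alpha+beta) = 6/17 = 0.3529
P(X=1|theta=mean) = theta = 0.3529

0.3529


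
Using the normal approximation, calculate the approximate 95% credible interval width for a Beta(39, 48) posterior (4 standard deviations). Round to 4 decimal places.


Var(Beta) = 39*48/(87^2 * 88) = 0.0028
SD = 0.053
Width ~ 4*SD = 0.2121

0.2121


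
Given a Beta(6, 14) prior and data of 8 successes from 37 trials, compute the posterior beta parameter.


Number of failures = 37 - 8 = 29
Posterior beta = 14 + 29 = 43

43


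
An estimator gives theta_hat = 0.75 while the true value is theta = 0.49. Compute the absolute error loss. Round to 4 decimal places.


The absolute error loss is |theta_hat - theta|
= |0.75 - 0.49|
= 0.26

0.26


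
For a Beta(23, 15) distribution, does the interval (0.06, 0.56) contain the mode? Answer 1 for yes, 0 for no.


Mode of Beta(a,b) = (a-1)/(a+b-2)
= (23-1)/(23+15-2) = 0.6111
Check: 0.06 <= 0.6111 <= 0.56?
Result: 0

0


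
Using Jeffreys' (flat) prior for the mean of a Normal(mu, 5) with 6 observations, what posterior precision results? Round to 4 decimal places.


Flat prior means prior precision is 0.
Posterior precision = n / sigma^2 = 6/5 = 1.2

1.2


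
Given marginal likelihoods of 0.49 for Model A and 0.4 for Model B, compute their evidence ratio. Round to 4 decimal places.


Ratio = ML(A) / ML(B) = 0.49/0.4
= 1.225

1.225


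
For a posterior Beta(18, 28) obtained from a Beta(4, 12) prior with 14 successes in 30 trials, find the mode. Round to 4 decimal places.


Mode = (alpha - 1) / (alpha + beta - 2)
= 17 / 44
= 0.3864

0.3864


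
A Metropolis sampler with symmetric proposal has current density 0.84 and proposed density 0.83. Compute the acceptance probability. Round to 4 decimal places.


For symmetric proposals, acceptance = min(1, pi(x*)/pi(x))
= min(1, 0.83/0.84)
= min(1, 0.9881) = 0.9881

0.9881


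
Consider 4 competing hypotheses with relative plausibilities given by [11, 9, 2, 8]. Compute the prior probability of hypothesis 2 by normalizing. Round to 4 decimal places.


Sum of weights = 11 + 9 + 2 + 8 = 30
Normalized prior for H2 = 9 / 30
= 0.3

0.3


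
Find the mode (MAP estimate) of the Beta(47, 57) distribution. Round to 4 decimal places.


For Beta(a,b) with a,b > 1:
Mode = (a-1)/(a+b-2) = (47-1)/(104-2)
= 46/102 = 0.451

0.451


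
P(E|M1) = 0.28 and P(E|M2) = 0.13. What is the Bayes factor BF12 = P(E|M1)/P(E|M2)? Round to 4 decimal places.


Bayes factor BF12 = P(E|M1) / P(E|M2)
= 0.28 / 0.13
= 2.1538

2.1538


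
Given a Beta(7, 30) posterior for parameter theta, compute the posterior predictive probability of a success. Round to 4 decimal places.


For a Beta-Bernoulli model, the predictive probability is the mean:
P(success) = 7/(7+30) = 7/37 = 0.1892

0.1892


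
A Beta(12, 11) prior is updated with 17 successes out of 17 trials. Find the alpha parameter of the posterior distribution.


In the Beta-Binomial conjugate update:
alpha_post = alpha_prior + successes
= 12 + 17
= 29

29


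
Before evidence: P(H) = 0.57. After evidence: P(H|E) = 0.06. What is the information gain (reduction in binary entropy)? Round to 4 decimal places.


Prior entropy = 0.9858
Posterior entropy = 0.3274
Information gain = 0.9858 - 0.3274 = 0.6584

0.6584


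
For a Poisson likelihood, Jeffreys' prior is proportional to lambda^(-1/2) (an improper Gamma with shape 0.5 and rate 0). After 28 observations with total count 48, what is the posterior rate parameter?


Jeffreys' prior for Poisson is proportional to lambda^(-1/2).
Posterior is Gamma(0.5 + S, 0 + n) = Gamma(0.5 + 48, 28).
Posterior rate = 0 + n = 28

28.0


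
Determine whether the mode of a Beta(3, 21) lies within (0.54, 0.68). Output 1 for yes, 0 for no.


First find the mode: (a-1)/(a+b-2) = 0.0909
Is 0.0909 in (0.54, 0.68)? 0

0


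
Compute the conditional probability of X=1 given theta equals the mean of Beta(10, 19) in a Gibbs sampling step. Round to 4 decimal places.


Mean of Beta(10, 19) = 0.3448
P(X=1 | theta=0.3448) = 0.3448

0.3448


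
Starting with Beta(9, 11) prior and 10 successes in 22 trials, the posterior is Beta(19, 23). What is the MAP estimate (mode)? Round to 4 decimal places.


The mode of Beta(a, b) when a > 1 and b > 1 is (a-1)/(a+b-2)
= (19 - 1) / (19 + 23 - 2)
= 18 / 40
= 0.45

0.45


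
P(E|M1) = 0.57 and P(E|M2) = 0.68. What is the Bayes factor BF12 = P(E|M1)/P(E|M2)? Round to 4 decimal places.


Bayes factor BF12 = P(E|M1) / P(E|M2)
= 0.57 / 0.68
= 0.8382

0.8382


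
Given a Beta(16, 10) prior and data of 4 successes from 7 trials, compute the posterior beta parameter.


Number of failures = 7 - 4 = 3
Posterior beta = 10 + 3 = 13

13


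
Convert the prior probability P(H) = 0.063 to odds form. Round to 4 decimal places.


P(not H) = 1 - 0.063 = 0.937
Odds = 0.063 / 0.937 = 0.0672

0.0672


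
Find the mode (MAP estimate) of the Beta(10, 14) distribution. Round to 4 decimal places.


For Beta(a,b) with a,b > 1:
Mode = (a-1)/(a+b-2) = (10-1)/(24-2)
= 9/22 = 0.4091

0.4091


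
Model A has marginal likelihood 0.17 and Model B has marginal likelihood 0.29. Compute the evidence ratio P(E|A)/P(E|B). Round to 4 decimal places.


Evidence ratio = P(E|A) / P(E|B)
= 0.17 / 0.29
= 0.5862

0.5862


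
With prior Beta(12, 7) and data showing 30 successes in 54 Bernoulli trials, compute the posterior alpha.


Conjugate update: alpha_posterior = alpha_prior + k
= 12 + 30 = 42

42


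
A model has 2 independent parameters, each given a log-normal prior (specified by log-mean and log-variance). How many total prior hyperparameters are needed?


Each log-normal prior needs 2 hyperparameters (log-mean and log-variance).
Total = 2 * 2 = 4

4


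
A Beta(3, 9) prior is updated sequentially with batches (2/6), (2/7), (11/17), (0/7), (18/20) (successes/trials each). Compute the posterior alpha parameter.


Sequential conjugate updating is equivalent to a single batch update.
Total successes across all batches = 33
alpha_posterior = alpha_prior + total_successes = 3 + 33
= 36

36


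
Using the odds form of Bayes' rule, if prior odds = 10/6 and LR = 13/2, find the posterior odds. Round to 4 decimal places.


Bayes' rule in odds form: posterior odds = prior odds * LR
= (10 * 13) / (6 * 2)
= 130/12 = 10.8333

10.8333


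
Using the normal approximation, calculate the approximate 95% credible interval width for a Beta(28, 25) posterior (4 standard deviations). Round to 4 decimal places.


Var(Beta) = 28*25/(53^2 * 54) = 0.0046
SD = 0.0679
Width ~ 4*SD = 0.2717

0.2717


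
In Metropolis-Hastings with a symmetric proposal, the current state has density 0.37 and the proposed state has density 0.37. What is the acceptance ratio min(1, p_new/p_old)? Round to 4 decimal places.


Ratio = p_new / p_old = 0.37 / 0.37 = 1.0
Acceptance = min(1, 1.0) = 1.0

1.0


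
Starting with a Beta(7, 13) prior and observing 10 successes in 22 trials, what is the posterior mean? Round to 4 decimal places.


Posterior parameters: alpha = 7 + 10 = 17
beta = 13 + 12 = 25
Posterior mean = alpha / (alpha + beta) = 17 / 42
= 0.4048

0.4048


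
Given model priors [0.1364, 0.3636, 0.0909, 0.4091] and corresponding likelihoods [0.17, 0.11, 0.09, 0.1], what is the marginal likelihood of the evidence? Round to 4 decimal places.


P(E) = sum_i P(M_i) P(E|M_i)
= 0.0232 + 0.04 + 0.0082 + 0.0409
= 0.1123

0.1123


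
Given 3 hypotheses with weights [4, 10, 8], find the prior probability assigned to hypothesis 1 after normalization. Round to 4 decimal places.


To normalize, divide each weight by the sum of all weights.
Sum = 22
Prior(H1) = 4/22 = 0.1818

0.1818


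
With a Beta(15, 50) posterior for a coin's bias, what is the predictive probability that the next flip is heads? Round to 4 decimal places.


The predictive probability equals the posterior mean.
P(next = heads) = alpha / (alpha + beta)
= 15 / 65 = 0.2308

0.2308


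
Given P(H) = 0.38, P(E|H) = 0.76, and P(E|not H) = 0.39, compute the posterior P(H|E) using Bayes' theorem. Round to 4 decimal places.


By Bayes' theorem: P(H|E) = P(E|H)*P(H) / P(E)
P(E) = P(E|H)*P(H) + P(E|not H)*P(not H)
P(E) = 0.76*0.38 + 0.39*0.62 = 0.5306
P(H|E) = 0.76*0.38 / 0.5306 = 0.5443

0.5443


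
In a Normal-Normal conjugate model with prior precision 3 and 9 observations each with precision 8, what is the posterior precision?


Posterior precision = prior precision + n * observation precision
= 3 + 9 * 8
= 3 + 72 = 75

75


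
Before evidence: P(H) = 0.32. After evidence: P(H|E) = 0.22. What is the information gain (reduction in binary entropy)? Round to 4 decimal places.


Prior entropy = 0.9044
Posterior entropy = 0.7602
Information gain = 0.9044 - 0.7602 = 0.1442

0.1442


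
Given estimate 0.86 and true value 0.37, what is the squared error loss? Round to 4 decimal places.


Squared error = (estimate - true)^2
Difference = 0.49
Loss = 0.49^2 = 0.2401

0.2401


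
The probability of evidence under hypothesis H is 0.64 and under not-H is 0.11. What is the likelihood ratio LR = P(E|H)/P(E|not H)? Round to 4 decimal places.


LR = 0.64 / 0.11
= 5.8182

5.8182


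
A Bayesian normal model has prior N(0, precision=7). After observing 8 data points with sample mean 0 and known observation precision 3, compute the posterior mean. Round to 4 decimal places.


Posterior mean = (prior_precision * prior_mean + n * data_precision * data_mean) / (prior_precision + n * data_precision)
Numerator = 7*0 + 8*3*0 = 0
Denominator = 7 + 8*3 = 31
Posterior mean = 0.0

0.0


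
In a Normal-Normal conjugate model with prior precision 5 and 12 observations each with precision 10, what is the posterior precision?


Posterior precision = prior precision + n * observation precision
= 5 + 12 * 10
= 5 + 120 = 125

125


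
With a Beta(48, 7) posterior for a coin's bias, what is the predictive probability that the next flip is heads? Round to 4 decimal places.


The predictive probability equals the posterior mean.
P(next = heads) = alpha / (alpha + beta)
= 48 / 55 = 0.8727

0.8727


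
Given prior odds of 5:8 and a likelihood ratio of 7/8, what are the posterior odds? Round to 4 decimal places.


Posterior odds = prior odds * LR
Prior odds = 5/8 = 0.625
LR = 7/8 = 0.875
Posterior odds = 0.625 * 0.875 = 0.5469

0.5469


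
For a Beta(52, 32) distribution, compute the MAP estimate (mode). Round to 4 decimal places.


MAP = mode = (a-1)/(a+b-2)
= (52-1)/(52+32-2)
= 51/82 = 0.622

0.622


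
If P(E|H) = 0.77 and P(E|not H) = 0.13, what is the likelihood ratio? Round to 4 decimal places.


Likelihood ratio = P(E|H) / P(E|not H)
= 0.77 / 0.13
= 5.9231

5.9231


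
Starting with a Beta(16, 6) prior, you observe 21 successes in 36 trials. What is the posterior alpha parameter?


For a Beta-Binomial conjugate model:
Posterior alpha = prior alpha + number of successes
= 16 + 21 = 37

37


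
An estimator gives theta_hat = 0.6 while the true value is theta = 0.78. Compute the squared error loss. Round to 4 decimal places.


The squared error loss is (theta_hat - theta)^2
= (0.6 - 0.78)^2
= (-0.18)^2 = 0.0324

0.0324


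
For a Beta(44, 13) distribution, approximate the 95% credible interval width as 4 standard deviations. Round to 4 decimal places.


Variance of Beta(a,b) = ab / ((a+b)^2 * (a+b+1))
= 44*13 / ((57)^2 * 58)
= 0.003
SD = sqrt(0.003) = 0.0551
Width = 4 * SD = 0.2204

0.2204


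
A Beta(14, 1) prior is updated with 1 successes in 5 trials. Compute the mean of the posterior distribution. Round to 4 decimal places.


After update: Beta(15, 5)
Mean = 15 / (15 + 5) = 15 / 20
= 0.75

0.75


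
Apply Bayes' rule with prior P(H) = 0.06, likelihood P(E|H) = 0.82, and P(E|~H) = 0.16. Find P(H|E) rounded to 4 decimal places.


Step 1: Compute marginal P(E) = P(E|H)P(H) + P(E|~H)P(~H)
= 0.82*0.06 + 0.16*0.94 = 0.1996
Step 2: P(H|E) = P(E|H)P(H)/P(E) = 0.0492/0.1996
= 0.2465

0.2465


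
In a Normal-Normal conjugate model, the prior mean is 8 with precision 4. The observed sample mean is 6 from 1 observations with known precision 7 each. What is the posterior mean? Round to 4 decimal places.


Posterior precision = tau0 + n*tau = 4 + 1*7 = 11
Posterior mean = (tau0*mu0 + n*tau*xbar) / posterior_precision
= (4*8 + 1*7*6) / 11
= 74 / 11 = 6.7273

6.7273


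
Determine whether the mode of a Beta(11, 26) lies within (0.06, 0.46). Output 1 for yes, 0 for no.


First find the mode: (a-1)/(a+b-2) = 0.2857
Is 0.2857 in (0.06, 0.46)? 1

1


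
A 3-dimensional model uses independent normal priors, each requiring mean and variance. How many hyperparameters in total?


Per parameter: 2 (mean and variance).
Total = 3 * 2 = 6

6


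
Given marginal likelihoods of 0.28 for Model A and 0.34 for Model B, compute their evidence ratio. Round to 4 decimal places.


Ratio = ML(A) / ML(B) = 0.28/0.34
= 0.8235

0.8235


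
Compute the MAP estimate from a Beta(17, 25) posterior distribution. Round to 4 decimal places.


MAP = mode of Beta distribution
= (alpha - 1)/(alpha + beta - 2)
= (17-1)/(17+25-2)
= 16/40 = 0.4

0.4


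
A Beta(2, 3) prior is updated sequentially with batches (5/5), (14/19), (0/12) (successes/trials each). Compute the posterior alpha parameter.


Sequential conjugate updating is equivalent to a single batch update.
Total successes across all batches = 19
alpha_posterior = alpha_prior + total_successes = 2 + 19
= 21

21


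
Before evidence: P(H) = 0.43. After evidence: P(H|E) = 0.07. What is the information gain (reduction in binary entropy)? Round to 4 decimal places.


Prior entropy = 0.9858
Posterior entropy = 0.3659
Information gain = 0.9858 - 0.3659 = 0.6199

0.6199


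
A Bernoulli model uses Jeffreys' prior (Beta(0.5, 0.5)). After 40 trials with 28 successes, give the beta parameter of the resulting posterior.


Posterior = Beta(prior_alpha + successes, prior_beta + failures)
= Beta(0.5 + 28, 0.5 + 12)
Posterior beta = 0.5 + (n - k) = 0.5 + 12 = 12.5

12.5


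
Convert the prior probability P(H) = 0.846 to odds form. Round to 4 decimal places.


P(not H) = 1 - 0.846 = 0.154
Odds = 0.846 / 0.154 = 5.4935

5.4935


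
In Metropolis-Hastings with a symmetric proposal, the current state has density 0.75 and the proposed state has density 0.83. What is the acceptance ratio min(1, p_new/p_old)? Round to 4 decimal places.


Ratio = p_new / p_old = 0.83 / 0.75 = 1.1067
Acceptance = min(1, 1.1067) = 1.0

1.0


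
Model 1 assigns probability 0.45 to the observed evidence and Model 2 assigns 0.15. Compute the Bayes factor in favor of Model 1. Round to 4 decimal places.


BF = P(data|M1) / P(data|M2)
= 0.45 / 0.15 = 3.0

3.0


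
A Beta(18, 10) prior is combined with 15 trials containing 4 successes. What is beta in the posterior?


In conjugate updating:
beta_posterior = beta_prior + (n - k)
= 10 + (15 - 4)
= 10 + 11 = 21

21


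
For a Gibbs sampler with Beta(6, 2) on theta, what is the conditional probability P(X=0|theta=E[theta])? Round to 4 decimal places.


E[theta] = 6/(6+2) = 0.75
P(X=0|theta) = 1 - theta = 0.25

0.25


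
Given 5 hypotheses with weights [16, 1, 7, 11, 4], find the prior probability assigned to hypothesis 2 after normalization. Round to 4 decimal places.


To normalize, divide each weight by the sum of all weights.
Sum = 39
Prior(H2) = 1/39 = 0.0256

0.0256


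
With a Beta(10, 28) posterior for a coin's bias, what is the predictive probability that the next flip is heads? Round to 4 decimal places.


The predictive probability equals the posterior mean.
P(next = heads) = alpha / (alpha + beta)
= 10 / 38 = 0.2632

0.2632


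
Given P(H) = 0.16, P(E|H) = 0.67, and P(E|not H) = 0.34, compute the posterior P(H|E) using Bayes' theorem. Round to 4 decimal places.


By Bayes' theorem: P(H|E) = P(E|H)*P(H) / P(E)
P(E) = P(E|H)*P(H) + P(E|not H)*P(not H)
P(E) = 0.67*0.16 + 0.34*0.84 = 0.3928
P(H|E) = 0.67*0.16 / 0.3928 = 0.2729

0.2729


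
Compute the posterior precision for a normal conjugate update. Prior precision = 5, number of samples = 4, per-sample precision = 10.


tau_post = tau_0 + n * tau
= 5 + 4 * 10 = 45

45


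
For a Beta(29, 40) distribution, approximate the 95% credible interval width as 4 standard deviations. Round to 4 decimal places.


Variance of Beta(a,b) = ab / ((a+b)^2 * (a+b+1))
= 29*40 / ((69)^2 * 70)
= 0.0035
SD = sqrt(0.0035) = 0.059
Width = 4 * SD = 0.236

0.236


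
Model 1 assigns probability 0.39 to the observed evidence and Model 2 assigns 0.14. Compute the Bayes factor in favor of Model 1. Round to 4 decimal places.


BF = P(data|M1) / P(data|M2)
= 0.39 / 0.14 = 2.7857

2.7857


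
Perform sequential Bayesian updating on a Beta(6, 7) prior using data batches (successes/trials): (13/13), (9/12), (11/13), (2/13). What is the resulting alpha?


Accumulate successes: 35
Posterior alpha = prior alpha + sum of successes
= 6 + 35 = 41

41


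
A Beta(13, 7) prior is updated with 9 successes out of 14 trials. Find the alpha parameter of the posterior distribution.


In the Beta-Binomial conjugate update:
alpha_post = alpha_prior + successes
= 13 + 9
= 22

22


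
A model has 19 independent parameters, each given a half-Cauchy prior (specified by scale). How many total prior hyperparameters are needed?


Each half-Cauchy prior needs 1 hyperparameter (scale).
Total = 1 * 19 = 19

19


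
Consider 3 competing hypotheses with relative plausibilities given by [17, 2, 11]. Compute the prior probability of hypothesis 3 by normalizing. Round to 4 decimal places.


Sum of weights = 17 + 2 + 11 = 30
Normalized prior for H3 = 11 / 30
= 0.3667

0.3667


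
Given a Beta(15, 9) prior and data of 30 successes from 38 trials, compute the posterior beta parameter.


Number of failures = 38 - 30 = 8
Posterior beta = 9 + 8 = 17

17


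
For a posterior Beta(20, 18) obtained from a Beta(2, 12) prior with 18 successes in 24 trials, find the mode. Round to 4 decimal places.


Mode = (alpha - 1) / (alpha + beta - 2)
= 19 / 36
= 0.5278

0.5278


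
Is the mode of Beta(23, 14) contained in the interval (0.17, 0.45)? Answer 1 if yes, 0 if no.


Mode = (a-1)/(a+b-2) = 22/35 = 0.6286
Interval: (0.17, 0.45)
Contains mode? 0

0


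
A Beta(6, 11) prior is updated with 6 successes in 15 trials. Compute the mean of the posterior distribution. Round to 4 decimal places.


After update: Beta(12, 20)
Mean = 12 / (12 + 20) = 12 / 32
= 0.375

0.375


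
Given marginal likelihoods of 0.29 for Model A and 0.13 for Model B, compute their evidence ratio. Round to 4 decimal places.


Ratio = ML(A) / ML(B) = 0.29/0.13
= 2.2308

2.2308


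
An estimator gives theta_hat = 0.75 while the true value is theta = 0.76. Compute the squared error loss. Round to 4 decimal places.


The squared error loss is (theta_hat - theta)^2
= (0.75 - 0.76)^2
= (-0.01)^2 = 0.0001

0.0001


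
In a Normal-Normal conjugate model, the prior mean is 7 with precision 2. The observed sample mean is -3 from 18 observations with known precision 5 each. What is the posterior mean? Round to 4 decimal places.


Posterior precision = tau0 + n*tau = 2 + 18*5 = 92
Posterior mean = (tau0*mu0 + n*tau*xbar) / posterior_precision
= (2*7 + 18*5*-3) / 92
= -256 / 92 = -2.7826

-2.7826


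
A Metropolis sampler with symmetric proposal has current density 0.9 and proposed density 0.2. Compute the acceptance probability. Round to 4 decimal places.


For symmetric proposals, acceptance = min(1, pi(x*)/pi(x))
= min(1, 0.2/0.9)
= min(1, 0.2222) = 0.2222

0.2222


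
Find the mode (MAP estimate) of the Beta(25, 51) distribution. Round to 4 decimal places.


For Beta(a,b) with a,b > 1:
Mode = (a-1)/(a+b-2) = (25-1)/(76-2)
= 24/74 = 0.3243

0.3243


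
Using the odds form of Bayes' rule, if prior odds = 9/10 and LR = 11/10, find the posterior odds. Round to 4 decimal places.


Bayes' rule in odds form: posterior odds = prior odds * LR
= (9 * 11) / (10 * 10)
= 99/100 = 0.99

0.99
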